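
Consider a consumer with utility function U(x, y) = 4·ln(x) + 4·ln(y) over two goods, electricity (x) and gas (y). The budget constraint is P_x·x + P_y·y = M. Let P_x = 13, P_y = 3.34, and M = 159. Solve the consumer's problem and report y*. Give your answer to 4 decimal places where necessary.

y* = 23.8024

Tangency: MRS = y/x = P_x/P_y.
So 4·P_y·y = 4·P_x·x; combined with the budget, a share 0.5 of income goes to x.
Demand: x*(P_x,P_y,M) = 0.5·M/P_x and y* = 0.5·M/P_y.
At P_x=13, P_y=3.34, M=159: y* = 0.5·159/3.34 = 23.8024.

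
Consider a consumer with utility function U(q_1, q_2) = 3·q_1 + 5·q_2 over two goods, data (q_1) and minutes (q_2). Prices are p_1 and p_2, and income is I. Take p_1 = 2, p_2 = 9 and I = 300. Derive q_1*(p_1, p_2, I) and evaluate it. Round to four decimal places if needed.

q_1* = 150

Perfect substitutes: compare marginal utility per dollar. 3/p_1 vs 5/p_2 → 1.5 vs 0.5556.
q_1 gives more utility per dollar, so spend all income on q_1: q_1* = I/p_1, q_2* = 0.
Numerically: q_1* = 150, q_2* = 0.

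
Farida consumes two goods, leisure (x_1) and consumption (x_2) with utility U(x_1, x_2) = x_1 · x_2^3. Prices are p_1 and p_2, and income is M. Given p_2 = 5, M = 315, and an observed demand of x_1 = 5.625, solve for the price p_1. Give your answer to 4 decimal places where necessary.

MU_x_1/MU_x_2 = (x_2)/(3·x_1); tangency sets this equal to p_1/p_2.
So p_2·x_2 = 3·p_1·x_1; combined with the budget, a share 0.25 of income goes to x_1.
Demand: x_1*(p_1,p_2,M) = 0.25·M/p_1 and x_2* = 0.75·M/p_2.
Set x_1* = 5.625 in the demand function and solve for p_1: p_1 = 14.

p_1 = 14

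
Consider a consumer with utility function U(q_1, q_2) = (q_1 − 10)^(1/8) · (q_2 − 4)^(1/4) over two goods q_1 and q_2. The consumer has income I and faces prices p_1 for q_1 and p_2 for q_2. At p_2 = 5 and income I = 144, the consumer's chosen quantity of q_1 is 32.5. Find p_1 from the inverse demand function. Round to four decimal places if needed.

MRS = (1/2)·(q_2−4)/(q_1−10). Tangency with p_1/p_2 gives q_2−4 = 2·(p_1/p_2)·(q_1−10).
Substituting into the budget: q_1* = 10 + 1/3·(I − 10·p_1 − 4·p_2)/p_1, and q_2* = 4 + 2/3·(…)/p_2.
Set q_1* = 32.5 in the demand function and solve for p_1: p_1 = 1.6.

p_1 = 1.6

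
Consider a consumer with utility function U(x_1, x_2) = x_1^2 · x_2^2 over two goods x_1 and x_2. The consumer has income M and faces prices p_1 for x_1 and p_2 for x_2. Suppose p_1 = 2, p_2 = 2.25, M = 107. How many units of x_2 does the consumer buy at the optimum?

x_2* = 23.7778

MU_x_1/MU_x_2 = (2·x_2)/(2·x_1); tangency sets this equal to p_1/p_2.
Rearranging, p_2·x_2 = p_1·x_1. Substituting into the budget gives p_1·x_1·(1 + 1) = M.
Demand: x_1*(p_1,p_2,M) = 0.5·M/p_1 and x_2* = 0.5·M/p_2.
At p_1=2, p_2=2.25, M=107: x_2* = 0.5·107/2.25 = 23.7778.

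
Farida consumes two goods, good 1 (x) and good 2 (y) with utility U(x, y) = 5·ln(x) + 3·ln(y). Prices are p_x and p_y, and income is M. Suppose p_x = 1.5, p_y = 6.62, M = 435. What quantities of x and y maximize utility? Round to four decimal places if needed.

x* = 181.25, y* = 24.6412

Demand: x*(p_x,p_y,M) = 0.625·M/p_x and y* = 0.375·M/p_y.
At p_x=1.5, p_y=6.62, M=435: x* = 0.625·435/1.5 = 181.25, y* = 24.6412.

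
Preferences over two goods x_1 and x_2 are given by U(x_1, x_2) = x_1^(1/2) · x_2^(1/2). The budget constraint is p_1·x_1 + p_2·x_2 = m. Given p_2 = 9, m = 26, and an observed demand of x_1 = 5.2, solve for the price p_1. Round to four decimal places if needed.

Tangency: MRS = x_2/x_1 = p_1/p_2.
Rearranging, p_2·x_2 = p_1·x_1. Substituting into the budget gives p_1·x_1·(1 + 1) = m.
Demand: x_1*(p_1,p_2,m) = 0.5·m/p_1 and x_2* = 0.5·m/p_2.
Set x_1* = 5.2 in the demand function and solve for p_1: p_1 = 2.5.

p_1 = 2.5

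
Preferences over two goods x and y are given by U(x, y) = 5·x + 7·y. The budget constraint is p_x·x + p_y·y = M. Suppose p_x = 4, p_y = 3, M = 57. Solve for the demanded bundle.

x* = 0, y* = 19

y gives more utility per dollar, so spend all income on y: y* = M/p_y, x* = 0.
Numerically: x* = 0, y* = 19.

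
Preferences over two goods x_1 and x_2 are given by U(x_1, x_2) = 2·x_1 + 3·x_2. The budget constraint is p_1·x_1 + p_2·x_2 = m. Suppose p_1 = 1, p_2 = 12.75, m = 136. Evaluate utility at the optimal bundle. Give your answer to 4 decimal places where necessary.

V = 272

Linear utility — the consumer picks whichever good has higher MU/price: 2/1 = 2 vs 3/12.75 = 0.2353.
x_1 gives more utility per dollar, so spend all income on x_1: x_1* = m/p_1, x_2* = 0.
Numerically: x_1* = 136, x_2* = 0.
Utility at the optimum: U(136, 0) = 272.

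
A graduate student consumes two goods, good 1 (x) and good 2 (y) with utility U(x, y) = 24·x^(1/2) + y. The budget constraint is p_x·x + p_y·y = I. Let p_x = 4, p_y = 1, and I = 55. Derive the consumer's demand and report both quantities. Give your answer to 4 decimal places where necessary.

x* = 9, y* = 19

Set MRS = p_x/p_y: 12·x^(−1/2) = p_x/p_y.
Thus x* = (12·p_y/p_x)² — independent of I — with the rest of income spent on y.
Plugging in: x* = (12·1/4)² = 9, y* = 19.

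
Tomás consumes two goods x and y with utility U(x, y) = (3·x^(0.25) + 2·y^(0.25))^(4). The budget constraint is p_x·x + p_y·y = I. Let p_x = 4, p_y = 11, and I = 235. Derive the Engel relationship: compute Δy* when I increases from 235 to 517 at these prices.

MRS = MU_x/MU_y = (3/2)·(y/x)^(0.75). Set equal to p_x/p_y.
Hence y/x = ((2/3)·p_x/p_y)^(1/(0.75)), i.e. raised to the 4/3 power.
Substitute y = (y/x)·x into the budget: x* = I/(p_x + p_y·(y/x)).
Numerically y/x = 0.151159, so x* = 235/(4 + 11·0.151159) = 41.4993 and y* = 0.151159·41.4993 = 6.273.
At I' = 517: y* = 13.8006. Change: 13.8006 − 6.273 = 7.5276.

Δy* = 7.5276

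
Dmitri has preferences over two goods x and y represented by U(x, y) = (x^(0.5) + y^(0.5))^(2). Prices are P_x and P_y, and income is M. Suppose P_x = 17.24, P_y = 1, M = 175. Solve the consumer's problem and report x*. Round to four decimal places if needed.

x* = 0.5565

MU_x ∝ x^(-0.5), MU_y ∝ y^(-0.5), so MRS = (y/x)^(0.5) = P_x/P_y.
Hence y/x = (P_x/P_y)^(1/(0.5)), i.e. raised to the 2 power.
With the ratio pinned down, the budget gives x* = M/(P_x + P_y·(y/x)) and y* = (y/x)·x*.
Numerically y/x = 297.2176, so x* = 175/(17.24 + 1·297.2176) = 0.5565.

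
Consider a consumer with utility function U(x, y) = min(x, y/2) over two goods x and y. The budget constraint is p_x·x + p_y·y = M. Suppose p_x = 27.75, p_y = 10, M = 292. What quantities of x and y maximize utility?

Demand: x*(p_x,p_y,M) = M/(p_x + 2·p_y), y* = 2·M/(p_x + 2·p_y).
Here 27.75 + 2·10 = 47.75, giving x* = 6.1152 and y* = 12.2304.

x* = 6.1152, y* = 12.2304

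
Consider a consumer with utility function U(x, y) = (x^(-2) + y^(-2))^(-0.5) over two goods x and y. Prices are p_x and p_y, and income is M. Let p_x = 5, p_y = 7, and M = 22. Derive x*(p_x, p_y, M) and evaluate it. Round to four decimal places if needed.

From the CES first-order condition, (y/x)^(3) = p_x/p_y.
Hence y/x = (p_x/p_y)^(1/(3)), i.e. raised to the 1/3 power.
Substitute y = (y/x)·x into the budget: x* = M/(p_x + p_y·(y/x)).
Numerically y/x = 0.893904, so x* = 22/(5 + 7·0.893904) = 1.9543.

x* = 1.9543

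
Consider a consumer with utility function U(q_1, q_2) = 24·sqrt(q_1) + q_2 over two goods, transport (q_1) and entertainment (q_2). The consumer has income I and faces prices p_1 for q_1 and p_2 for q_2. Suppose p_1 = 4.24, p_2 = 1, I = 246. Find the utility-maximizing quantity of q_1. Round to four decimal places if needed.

MU_q_1 = 12/√q_1, MU_q_2 = 1. Tangency: 12/√q_1 = p_1/p_2.
Solve: √q_1 = 12·p_2/p_1, so q_1*(p_1,p_2) = (12·p_2/p_1)², and q_2* = (I − p_1·q_1*)/p_2.
Plugging in: q_1* = (12·1/4.24)² = 8.01.

q_1* = 8.01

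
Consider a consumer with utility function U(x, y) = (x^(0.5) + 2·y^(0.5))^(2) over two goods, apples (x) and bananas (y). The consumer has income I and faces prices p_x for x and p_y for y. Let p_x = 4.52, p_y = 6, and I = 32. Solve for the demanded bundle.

MU_x ∝ x^(-0.5), MU_y ∝ 2·y^(-0.5), so MRS = (1/2)·(y/x)^(0.5) = p_x/p_y.
Hence y/x = (2·p_x/p_y)^(1/(0.5)), i.e. raised to the 2 power.
With the ratio pinned down, the budget gives x* = I/(p_x + p_y·(y/x)) and y* = (y/x)·x*.
Numerically y/x = 2.270044, so x* = 32/(4.52 + 6·2.270044) = 1.764 and y* = 2.270044·1.764 = 4.0044.

x* = 1.764, y* = 4.0044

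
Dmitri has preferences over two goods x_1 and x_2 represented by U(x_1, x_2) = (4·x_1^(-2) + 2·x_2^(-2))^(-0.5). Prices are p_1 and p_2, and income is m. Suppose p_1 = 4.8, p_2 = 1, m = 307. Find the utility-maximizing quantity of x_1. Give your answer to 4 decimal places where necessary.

With the ratio pinned down, the budget gives x_1* = m/(p_1 + p_2·(x_2/x_1)) and x_2* = (x_2/x_1)·x_1*.
Numerically x_2/x_1 = 1.338866, so x_1* = 307/(4.8 + 1·1.338866) = 50.0092.

x_1* = 50.0092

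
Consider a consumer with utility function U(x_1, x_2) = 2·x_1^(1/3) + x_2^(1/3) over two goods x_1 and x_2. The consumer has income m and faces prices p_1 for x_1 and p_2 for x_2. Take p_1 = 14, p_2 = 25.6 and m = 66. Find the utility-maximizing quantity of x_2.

x_2* = 0.5344

MRS = MU_x_1/MU_x_2 = 2·(x_2/x_1)^(2/3). Set equal to p_1/p_2.
Hence x_2/x_1 = ((1/2)·p_1/p_2)^(1/(2/3)), i.e. raised to the 1.5 power.
Substitute x_2 = (x_2/x_1)·x_1 into the budget: x_1* = m/(p_1 + p_2·(x_2/x_1)).
Numerically x_2/x_1 = 0.142984, so x_1* = 66/(14 + 25.6·0.142984) = 3.7372 and x_2* = 0.142984·3.7372 = 0.5344.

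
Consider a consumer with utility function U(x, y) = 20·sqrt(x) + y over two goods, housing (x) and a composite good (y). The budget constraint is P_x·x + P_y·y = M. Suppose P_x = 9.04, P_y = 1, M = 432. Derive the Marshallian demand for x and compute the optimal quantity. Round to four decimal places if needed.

x* = 1.2237

Set MRS = P_x/P_y: 10·x^(−1/2) = P_x/P_y.
Thus x* = (10·P_y/P_x)² — independent of M — with the rest of income spent on y.
Plugging in: x* = (10·1/9.04)² = 1.2237.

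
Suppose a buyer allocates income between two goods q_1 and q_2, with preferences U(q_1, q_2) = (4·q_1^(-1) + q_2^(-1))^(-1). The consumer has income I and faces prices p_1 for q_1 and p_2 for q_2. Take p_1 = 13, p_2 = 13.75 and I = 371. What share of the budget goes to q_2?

share on q_2 = 0.3396

MRS = MU_q_1/MU_q_2 = 4·(q_2/q_1)^(2). Set equal to p_1/p_2.
Solve for the ratio: q_2/q_1 = [(1/4)·p_1/p_2]^(0.5).
Substitute q_2 = (q_2/q_1)·q_1 into the budget: q_1* = I/(p_1 + p_2·(q_2/q_1)).
Numerically q_2/q_1 = 0.486172, so q_1* = 371/(13 + 13.75·0.486172) = 18.847 and q_2* = 0.486172·18.847 = 9.1629.
Expenditure on q_2: 13.75·9.1629 = 125.9895; share = 0.3396.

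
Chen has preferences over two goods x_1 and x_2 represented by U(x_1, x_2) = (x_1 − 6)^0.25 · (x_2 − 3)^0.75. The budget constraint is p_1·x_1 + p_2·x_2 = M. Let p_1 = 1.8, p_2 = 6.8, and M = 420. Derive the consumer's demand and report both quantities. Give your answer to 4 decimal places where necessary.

x_1* = 60, x_2* = 45.8824

Let x_1' = x_1−6, x_2' = x_2−3. MRS = (1/3)·x_2'/x_1' = p_1/p_2.
After buying the subsistence bundle (6, 3), a share 0.25 of the remaining income goes to x_1: x_1* = 6 + 0.25·(M − 6p_1 − 3p_2)/p_1.
Discretionary income = 420 − 6·1.8 − 3·6.8 = 388.8; x_1* = 6 + 0.25·388.8/1.8 = 60; x_2* = 3 + 0.75·388.8/6.8 = 45.8824.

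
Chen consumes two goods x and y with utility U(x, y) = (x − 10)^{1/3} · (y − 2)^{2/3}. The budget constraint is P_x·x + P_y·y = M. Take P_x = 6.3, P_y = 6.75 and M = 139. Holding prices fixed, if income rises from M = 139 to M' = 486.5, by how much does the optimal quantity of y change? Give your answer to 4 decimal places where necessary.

Δy* = 34.321

This is Cobb-Douglas in (x−10, y−2): tangency gives 1/3·P_y·(y−2) = 2/3·P_x·(x−10).
After buying the subsistence bundle (10, 2), a share 1/3 of the remaining income goes to x: x* = 10 + 1/3·(M − 10P_x − 2P_y)/P_x.
Discretionary income = 139 − 10·6.3 − 2·6.75 = 62.5; y* = 2 + 2/3·62.5/6.75 = 8.1728.
At M' = 486.5: y* = 42.4938. Change: 42.4938 − 8.1728 = 34.321.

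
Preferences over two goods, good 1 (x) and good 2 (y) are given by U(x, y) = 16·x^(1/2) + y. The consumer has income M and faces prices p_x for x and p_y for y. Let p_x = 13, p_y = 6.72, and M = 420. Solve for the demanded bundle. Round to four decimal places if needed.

MU_x = 8/√x, MU_y = 1. Tangency: 8/√x = p_x/p_y.
Thus x* = (8·p_y/p_x)² — independent of M — with the rest of income spent on y.
Plugging in: x* = (8·6.72/13)² = 17.1014, y* = 29.4169.

x* = 17.1014, y* = 29.4169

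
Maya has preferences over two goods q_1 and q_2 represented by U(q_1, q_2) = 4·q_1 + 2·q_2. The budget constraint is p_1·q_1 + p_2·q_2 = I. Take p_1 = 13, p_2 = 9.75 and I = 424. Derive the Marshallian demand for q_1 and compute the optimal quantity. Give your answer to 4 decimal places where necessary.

Numerically: q_1* = 32.6154, q_2* = 0.

q_1* = 32.6154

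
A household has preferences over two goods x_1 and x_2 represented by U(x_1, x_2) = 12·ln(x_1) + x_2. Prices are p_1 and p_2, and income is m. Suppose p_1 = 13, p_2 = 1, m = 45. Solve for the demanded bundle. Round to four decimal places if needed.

Set MRS = p_1/p_2: (12/x_1)/1 = p_1/p_2.
So x_1*(p_1,p_2) = 12·p_2/p_1, independent of income; and x_2* = (m − 12·p_2)/p_2.
At the given prices: x_1* = 12·1/13 = 0.9231, and x_2* = 33.

x_1* = 0.9231, x_2* = 33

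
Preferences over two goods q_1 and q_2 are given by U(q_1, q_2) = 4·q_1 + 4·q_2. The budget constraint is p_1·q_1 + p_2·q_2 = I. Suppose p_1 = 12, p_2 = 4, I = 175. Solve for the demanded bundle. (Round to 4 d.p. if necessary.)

q_1* = 0, q_2* = 43.75

Linear utility — the consumer picks whichever good has higher MU/price: 4/12 = 0.3333 vs 4/4 = 1.
q_2 gives more utility per dollar, so spend all income on q_2: q_2* = I/p_2, q_1* = 0.
Numerically: q_1* = 0, q_2* = 43.75.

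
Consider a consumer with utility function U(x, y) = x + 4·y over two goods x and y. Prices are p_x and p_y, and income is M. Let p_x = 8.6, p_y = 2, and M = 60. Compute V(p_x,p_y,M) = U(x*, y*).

y gives more utility per dollar, so spend all income on y: y* = M/p_y, x* = 0.
Numerically: x* = 0, y* = 30.
Utility at the optimum: U(0, 30) = 120.

V = 120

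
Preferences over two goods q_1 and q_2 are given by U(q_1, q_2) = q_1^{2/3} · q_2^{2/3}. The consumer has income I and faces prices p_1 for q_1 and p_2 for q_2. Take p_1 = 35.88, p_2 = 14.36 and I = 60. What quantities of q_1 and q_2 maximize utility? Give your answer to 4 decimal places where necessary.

q_1* = 0.8361, q_2* = 2.0891

Tangency: MRS = q_2/q_1 = p_1/p_2.
Rearranging, p_2·q_2 = p_1·q_1. Substituting into the budget gives p_1·q_1·(1 + 1) = I.
Demand: q_1*(p_1,p_2,I) = 0.5·I/p_1 and q_2* = 0.5·I/p_2.
At p_1=35.88, p_2=14.36, I=60: q_1* = 0.5·60/35.88 = 0.8361, q_2* = 2.0891.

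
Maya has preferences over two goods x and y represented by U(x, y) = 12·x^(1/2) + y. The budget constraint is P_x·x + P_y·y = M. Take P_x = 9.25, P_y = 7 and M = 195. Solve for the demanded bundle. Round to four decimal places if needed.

Set MRS = P_x/P_y: 6·x^(−1/2) = P_x/P_y.
Solve: √x = 6·P_y/P_x, so x*(P_x,P_y) = (6·P_y/P_x)², and y* = (M − P_x·x*)/P_y.
Plugging in: x* = (6·7/9.25)² = 20.6165, y* = 0.6139.

x* = 20.6165, y* = 0.6139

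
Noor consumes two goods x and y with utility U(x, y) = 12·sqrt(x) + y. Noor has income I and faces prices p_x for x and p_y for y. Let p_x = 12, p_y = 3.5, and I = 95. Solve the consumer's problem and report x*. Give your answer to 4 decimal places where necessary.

x* = 3.0625

Utility is quasi-linear in y; the FOC for x is 6/√x = p_x/p_y.
Thus x* = (6·p_y/p_x)² — independent of I — with the rest of income spent on y.
Plugging in: x* = (6·3.5/12)² = 3.0625.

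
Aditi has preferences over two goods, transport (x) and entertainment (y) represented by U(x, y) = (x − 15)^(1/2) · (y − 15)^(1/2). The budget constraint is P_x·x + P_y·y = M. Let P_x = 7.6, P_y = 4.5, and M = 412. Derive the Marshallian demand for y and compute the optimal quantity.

y* = 40.6111

MRS = (y−15)/(x−15). Tangency with P_x/P_y gives y−15 = (P_x/P_y)·(x−15).
After buying the subsistence bundle (15, 15), a share 0.5 of the remaining income goes to x: x* = 15 + 0.5·(M − 15P_x − 15P_y)/P_x.
Discretionary income = 412 − 15·7.6 − 15·4.5 = 230.5; y* = 15 + 0.5·230.5/4.5 = 40.6111.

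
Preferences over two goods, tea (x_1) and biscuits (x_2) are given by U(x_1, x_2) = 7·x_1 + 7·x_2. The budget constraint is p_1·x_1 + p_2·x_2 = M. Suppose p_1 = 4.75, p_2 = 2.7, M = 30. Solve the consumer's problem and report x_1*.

x_1* = 0

Perfect substitutes: compare marginal utility per dollar. 7/p_1 vs 7/p_2 → 1.4737 vs 2.5926.
x_2 gives more utility per dollar, so spend all income on x_2: x_2* = M/p_2, x_1* = 0.
Numerically: x_1* = 0, x_2* = 11.1111.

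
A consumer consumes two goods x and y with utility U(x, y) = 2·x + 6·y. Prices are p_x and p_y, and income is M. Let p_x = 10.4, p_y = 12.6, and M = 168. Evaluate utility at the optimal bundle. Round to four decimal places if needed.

V = 80

Perfect substitutes: compare marginal utility per dollar. 2/p_x vs 6/p_y → 0.1923 vs 0.4762.
y gives more utility per dollar, so spend all income on y: y* = M/p_y, x* = 0.
Numerically: x* = 0, y* = 13.3333.
Utility at the optimum: U(0, 13.3333) = 80.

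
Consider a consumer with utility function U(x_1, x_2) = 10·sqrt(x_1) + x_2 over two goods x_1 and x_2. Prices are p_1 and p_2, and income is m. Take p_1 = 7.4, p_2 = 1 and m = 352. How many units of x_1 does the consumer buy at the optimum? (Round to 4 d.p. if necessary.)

Thus x_1* = (5·p_2/p_1)² — independent of m — with the rest of income spent on x_2.
Plugging in: x_1* = (5·1/7.4)² = 0.4565.

x_1* = 0.4565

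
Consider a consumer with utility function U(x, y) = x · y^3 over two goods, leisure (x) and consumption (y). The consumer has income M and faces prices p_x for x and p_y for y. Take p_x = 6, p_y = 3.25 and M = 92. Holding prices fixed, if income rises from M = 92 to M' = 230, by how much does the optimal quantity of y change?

The MRS is (1/3)·y/x. Set MRS = p_x/p_y.
So p_y·y = 3·p_x·x; combined with the budget, a share 0.25 of income goes to x.
Demand: x*(p_x,p_y,M) = 0.25·M/p_x and y* = 0.75·M/p_y.
At p_x=6, p_y=3.25, M=92: y* = 0.75·92/3.25 = 21.2308.
At M' = 230: y* = 53.0769. Change: 53.0769 − 21.2308 = 31.8462.

Δy* = 31.8462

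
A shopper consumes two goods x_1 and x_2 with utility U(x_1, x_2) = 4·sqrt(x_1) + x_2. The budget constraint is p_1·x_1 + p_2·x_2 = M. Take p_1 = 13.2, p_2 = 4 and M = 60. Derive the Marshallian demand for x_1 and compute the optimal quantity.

x_1* = 0.3673

Set MRS = p_1/p_2: 2·x_1^(−1/2) = p_1/p_2.
Solve: √x_1 = 2·p_2/p_1, so x_1*(p_1,p_2) = (2·p_2/p_1)², and x_2* = (M − p_1·x_1*)/p_2.
Plugging in: x_1* = (2·4/13.2)² = 0.3673.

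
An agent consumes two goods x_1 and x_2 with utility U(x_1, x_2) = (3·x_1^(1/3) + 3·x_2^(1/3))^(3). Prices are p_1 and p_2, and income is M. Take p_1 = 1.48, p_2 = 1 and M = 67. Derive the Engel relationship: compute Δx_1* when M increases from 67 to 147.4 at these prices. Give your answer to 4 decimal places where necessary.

Δx_1* = 24.5085

MRS = MU_x_1/MU_x_2 = (x_2/x_1)^(2/3). Set equal to p_1/p_2.
Solve for the ratio: x_2/x_1 = [p_1/p_2]^(1.5).
With the ratio pinned down, the budget gives x_1* = M/(p_1 + p_2·(x_2/x_1)) and x_2* = (x_2/x_1)·x_1*.
Numerically x_2/x_1 = 1.800498, so x_1* = 67/(1.48 + 1·1.800498) = 20.4237.
At M' = 147.4: x_1* = 44.9322. Change: 44.9322 − 20.4237 = 24.5085.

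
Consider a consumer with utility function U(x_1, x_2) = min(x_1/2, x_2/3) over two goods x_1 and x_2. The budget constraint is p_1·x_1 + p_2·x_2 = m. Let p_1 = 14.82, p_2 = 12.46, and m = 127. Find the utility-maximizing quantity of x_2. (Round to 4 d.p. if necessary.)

Demand: x_1*(p_1,p_2,m) = 2·m/(2·p_1 + 3·p_2), x_2* = 3·m/(2·p_1 + 3·p_2).
Here 2·14.82 + 3·12.46 = 67.02, giving x_2* = 5.6849.

x_2* = 5.6849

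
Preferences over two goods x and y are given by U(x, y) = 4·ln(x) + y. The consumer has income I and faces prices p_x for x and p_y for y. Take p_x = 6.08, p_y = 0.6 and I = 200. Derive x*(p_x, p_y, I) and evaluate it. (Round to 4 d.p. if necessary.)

MU_x = 4/x, MU_y = 1. Tangency: 4/x = p_x/p_y.
So x*(p_x,p_y) = 4·p_y/p_x, independent of income; and y* = (I − 4·p_y)/p_y.
At the given prices: x* = 4·0.6/6.08 = 0.3947.

x* = 0.3947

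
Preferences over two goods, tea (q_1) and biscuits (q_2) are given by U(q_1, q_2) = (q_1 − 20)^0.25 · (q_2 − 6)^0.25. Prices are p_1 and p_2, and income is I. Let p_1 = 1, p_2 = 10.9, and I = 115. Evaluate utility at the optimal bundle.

Let q_1' = q_1−20, q_2' = q_2−6. MRS = q_2'/q_1' = p_1/p_2.
After buying the subsistence bundle (20, 6), a share 0.5 of the remaining income goes to q_1: q_1* = 20 + 0.5·(I − 20p_1 − 6p_2)/p_1.
Discretionary income = 115 − 20·1 − 6·10.9 = 29.6; q_1* = 20 + 0.5·29.6/1 = 34.8; q_2* = 6 + 0.5·29.6/10.9 = 7.3578.
Utility at the optimum: U(34.8, 7.3578) = 2.1173.

V = 2.1173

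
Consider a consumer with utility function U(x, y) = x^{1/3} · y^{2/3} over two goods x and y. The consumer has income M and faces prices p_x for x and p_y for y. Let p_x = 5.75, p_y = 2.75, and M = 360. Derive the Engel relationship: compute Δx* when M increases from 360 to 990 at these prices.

Demand: x*(p_x,p_y,M) = 1/3·M/p_x and y* = 2/3·M/p_y.
At p_x=5.75, p_y=2.75, M=360: x* = 1/3·360/5.75 = 20.8696.
At M' = 990: x* = 57.3913. Change: 57.3913 − 20.8696 = 36.5217.

Δx* = 36.5217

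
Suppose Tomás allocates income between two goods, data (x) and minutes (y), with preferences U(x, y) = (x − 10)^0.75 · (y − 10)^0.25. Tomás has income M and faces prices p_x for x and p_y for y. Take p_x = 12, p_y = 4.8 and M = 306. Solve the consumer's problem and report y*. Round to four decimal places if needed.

Let x' = x−10, y' = y−10. MRS = 3·y'/x' = p_x/p_y.
Substituting into the budget: x* = 10 + 0.75·(M − 10·p_x − 10·p_y)/p_x, and y* = 10 + 0.25·(…)/p_y.
Discretionary income = 306 − 10·12 − 10·4.8 = 138; y* = 10 + 0.25·138/4.8 = 17.1875.

y* = 17.1875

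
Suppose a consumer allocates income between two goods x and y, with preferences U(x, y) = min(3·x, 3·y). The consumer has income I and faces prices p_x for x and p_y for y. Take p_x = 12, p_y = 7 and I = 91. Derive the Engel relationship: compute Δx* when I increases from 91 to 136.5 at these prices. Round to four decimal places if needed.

Here 3·12 + 3·7 = 57, giving x* = 4.7895.
At I' = 136.5: x* = 7.1842. Change: 7.1842 − 4.7895 = 2.3947.

Δx* = 2.3947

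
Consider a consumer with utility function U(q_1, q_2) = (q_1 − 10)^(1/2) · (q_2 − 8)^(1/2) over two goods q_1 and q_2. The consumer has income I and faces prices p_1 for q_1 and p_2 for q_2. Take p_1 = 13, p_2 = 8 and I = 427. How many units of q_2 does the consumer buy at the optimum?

q_2* = 22.5625

Substituting into the budget: q_1* = 10 + 0.5·(I − 10·p_1 − 8·p_2)/p_1, and q_2* = 8 + 0.5·(…)/p_2.
Discretionary income = 427 − 10·13 − 8·8 = 233; q_2* = 8 + 0.5·233/8 = 22.5625.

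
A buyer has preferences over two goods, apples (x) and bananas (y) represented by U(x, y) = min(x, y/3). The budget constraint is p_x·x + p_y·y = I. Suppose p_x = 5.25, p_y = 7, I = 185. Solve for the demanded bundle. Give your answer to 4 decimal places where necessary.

x* = 7.0476, y* = 21.1429

With perfect complements, no substitution: consume in ratio x:y = 1:3.
Budget: p_x·x + p_y·3·x = I, so (p_x + 3·p_y)·x = I.
Demand: x*(p_x,p_y,I) = I/(p_x + 3·p_y), y* = 3·I/(p_x + 3·p_y).
Here 5.25 + 3·7 = 26.25, giving x* = 7.0476 and y* = 21.1429.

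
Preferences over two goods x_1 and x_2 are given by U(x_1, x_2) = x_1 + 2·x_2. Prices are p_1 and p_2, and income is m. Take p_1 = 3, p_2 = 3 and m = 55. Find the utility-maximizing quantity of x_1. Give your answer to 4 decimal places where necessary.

x_1* = 0

Linear utility — the consumer picks whichever good has higher MU/price: 1/3 = 0.3333 vs 2/3 = 0.6667.
x_2 gives more utility per dollar, so spend all income on x_2: x_2* = m/p_2, x_1* = 0.
Numerically: x_1* = 0, x_2* = 18.3333.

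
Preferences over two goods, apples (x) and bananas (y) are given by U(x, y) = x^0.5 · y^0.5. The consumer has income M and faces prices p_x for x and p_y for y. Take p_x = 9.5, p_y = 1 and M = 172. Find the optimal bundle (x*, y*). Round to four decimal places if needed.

x* = 9.0526, y* = 86

Demand: x*(p_x,p_y,M) = 0.5·M/p_x and y* = 0.5·M/p_y.
At p_x=9.5, p_y=1, M=172: x* = 0.5·172/9.5 = 9.0526, y* = 86.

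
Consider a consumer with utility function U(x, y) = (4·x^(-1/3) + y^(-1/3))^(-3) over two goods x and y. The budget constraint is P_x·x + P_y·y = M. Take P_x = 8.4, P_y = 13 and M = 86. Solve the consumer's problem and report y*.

y* = 1.8709

Substitute y = (y/x)·x into the budget: x* = M/(P_x + P_y·(y/x)).
Numerically y/x = 0.254804, so x* = 86/(8.4 + 13·0.254804) = 7.3426 and y* = 0.254804·7.3426 = 1.8709.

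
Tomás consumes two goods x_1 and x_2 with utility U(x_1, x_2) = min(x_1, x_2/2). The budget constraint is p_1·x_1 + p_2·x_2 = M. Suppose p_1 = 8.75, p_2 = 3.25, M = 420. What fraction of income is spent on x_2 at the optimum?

share on x_2 = 0.4262

With perfect complements, no substitution: consume in ratio x_1:x_2 = 1:2.
Budget: p_1·x_1 + p_2·2·x_1 = M, so (p_1 + 2·p_2)·x_1 = M.
Demand: x_1*(p_1,p_2,M) = M/(p_1 + 2·p_2), x_2* = 2·M/(p_1 + 2·p_2).
Here 8.75 + 2·3.25 = 15.25, giving x_1* = 27.541 and x_2* = 55.082.
Expenditure on x_2: 3.25·55.082 = 179.0164; share = 0.4262.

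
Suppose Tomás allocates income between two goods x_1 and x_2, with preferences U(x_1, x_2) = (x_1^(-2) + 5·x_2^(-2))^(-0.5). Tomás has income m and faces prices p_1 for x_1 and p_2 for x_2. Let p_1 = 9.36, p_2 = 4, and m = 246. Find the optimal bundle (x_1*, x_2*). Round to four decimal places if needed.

x_1* = 13.34, x_2* = 30.2844

From the CES first-order condition, (1/5)·(x_2/x_1)^(3) = p_1/p_2.
Hence x_2/x_1 = (5·p_1/p_2)^(1/(3)), i.e. raised to the 1/3 power.
With the ratio pinned down, the budget gives x_1* = m/(p_1 + p_2·(x_2/x_1)) and x_2* = (x_2/x_1)·x_1*.
Numerically x_2/x_1 = 2.270189, so x_1* = 246/(9.36 + 4·2.270189) = 13.34 and x_2* = 2.270189·13.34 = 30.2844.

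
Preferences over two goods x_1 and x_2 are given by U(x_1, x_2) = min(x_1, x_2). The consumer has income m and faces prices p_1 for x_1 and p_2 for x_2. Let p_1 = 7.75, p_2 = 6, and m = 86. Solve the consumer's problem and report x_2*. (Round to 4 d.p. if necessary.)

x_2* = 6.2545

Leontief preferences: the optimum is at the kink where x_1/1 = x_2/1, i.e. x_2 = x_1.
Budget: p_1·x_1 + p_2·x_1 = m, so (p_1 + p_2)·x_1 = m.
Demand: x_1*(p_1,p_2,m) = m/(p_1 + p_2), x_2* = m/(p_1 + p_2).
Here 7.75 + 6 = 13.75, giving x_2* = 6.2545.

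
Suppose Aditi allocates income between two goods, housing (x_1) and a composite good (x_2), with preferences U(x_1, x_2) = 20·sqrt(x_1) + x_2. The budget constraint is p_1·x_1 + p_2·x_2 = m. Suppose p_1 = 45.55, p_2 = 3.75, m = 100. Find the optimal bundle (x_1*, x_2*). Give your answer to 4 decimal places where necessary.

x_1* = 0.6778, x_2* = 18.434

MU_x_1 = 10/√x_1, MU_x_2 = 1. Tangency: 10/√x_1 = p_1/p_2.
Thus x_1* = (10·p_2/p_1)² — independent of m — with the rest of income spent on x_2.
Plugging in: x_1* = (10·3.75/45.55)² = 0.6778, x_2* = 18.434.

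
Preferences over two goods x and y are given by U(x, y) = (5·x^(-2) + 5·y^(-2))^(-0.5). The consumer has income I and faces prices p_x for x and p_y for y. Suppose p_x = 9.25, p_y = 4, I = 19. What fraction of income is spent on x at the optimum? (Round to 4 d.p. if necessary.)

Substitute y = (y/x)·x into the budget: x* = I/(p_x + p_y·(y/x)).
Numerically y/x = 1.322393, so x* = 19/(9.25 + 4·1.322393) = 1.3068 and y* = 1.322393·1.3068 = 1.7281.
Expenditure on x: 9.25·1.3068 = 12.0877; share = 0.6362.

share on x = 0.6362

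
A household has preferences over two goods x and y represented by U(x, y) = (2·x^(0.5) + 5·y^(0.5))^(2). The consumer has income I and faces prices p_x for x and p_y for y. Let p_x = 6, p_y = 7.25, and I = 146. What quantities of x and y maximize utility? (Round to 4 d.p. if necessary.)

x* = 3.9423, y* = 16.8754

MRS = MU_x/MU_y = (2/5)·(y/x)^(0.5). Set equal to p_x/p_y.
Solve for the ratio: y/x = [(5/2)·p_x/p_y]^(2).
With the ratio pinned down, the budget gives x* = I/(p_x + p_y·(y/x)) and y* = (y/x)·x*.
Numerically y/x = 4.280618, so x* = 146/(6 + 7.25·4.280618) = 3.9423 and y* = 4.280618·3.9423 = 16.8754.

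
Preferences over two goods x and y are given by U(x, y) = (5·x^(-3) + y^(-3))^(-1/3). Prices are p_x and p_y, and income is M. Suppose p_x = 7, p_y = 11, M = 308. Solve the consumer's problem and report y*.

With the ratio pinned down, the budget gives x* = M/(p_x + p_y·(y/x)) and y* = (y/x)·x*.
Numerically y/x = 0.597288, so x* = 308/(7 + 11·0.597288) = 22.6968 and y* = 0.597288·22.6968 = 13.5566.

y* = 13.5566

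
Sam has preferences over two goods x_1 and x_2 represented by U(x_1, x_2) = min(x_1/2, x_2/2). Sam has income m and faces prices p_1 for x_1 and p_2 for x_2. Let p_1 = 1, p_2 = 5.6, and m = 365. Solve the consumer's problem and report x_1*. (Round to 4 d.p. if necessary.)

With perfect complements, no substitution: consume in ratio x_1:x_2 = 2:2.
Budget: p_1·x_1 + p_2·x_1 = m, so (2·p_1 + 2·p_2)·x_1 = 2·m.
Demand: x_1*(p_1,p_2,m) = 2·m/(2·p_1 + 2·p_2), x_2* = 2·m/(2·p_1 + 2·p_2).
Here 2·1 + 2·5.6 = 13.2, giving x_1* = 55.303.

x_1* = 55.303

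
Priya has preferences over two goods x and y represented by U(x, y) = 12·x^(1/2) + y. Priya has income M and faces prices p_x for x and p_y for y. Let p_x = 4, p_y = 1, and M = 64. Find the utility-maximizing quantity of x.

x* = 2.25

Utility is quasi-linear in y; the FOC for x is 6/√x = p_x/p_y.
Thus x* = (6·p_y/p_x)² — independent of M — with the rest of income spent on y.
Plugging in: x* = (6·1/4)² = 2.25.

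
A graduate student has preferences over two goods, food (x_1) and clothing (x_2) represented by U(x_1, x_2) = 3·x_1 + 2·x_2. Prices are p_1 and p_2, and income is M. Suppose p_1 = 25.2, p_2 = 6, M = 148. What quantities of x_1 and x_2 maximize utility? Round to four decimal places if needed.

x_1* = 0, x_2* = 24.6667

Linear utility — the consumer picks whichever good has higher MU/price: 3/25.2 = 0.119 vs 2/6 = 0.3333.
x_2 gives more utility per dollar, so spend all income on x_2: x_2* = M/p_2, x_1* = 0.
Numerically: x_1* = 0, x_2* = 24.6667.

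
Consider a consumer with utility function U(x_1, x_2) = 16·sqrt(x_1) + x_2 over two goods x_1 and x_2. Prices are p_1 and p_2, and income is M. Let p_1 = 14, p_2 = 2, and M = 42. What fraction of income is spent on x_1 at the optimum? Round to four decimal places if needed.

Thus x_1* = (8·p_2/p_1)² — independent of M — with the rest of income spent on x_2.
Plugging in: x_1* = (8·2/14)² = 1.3061, x_2* = 11.8571.
Expenditure on x_1: 14·1.3061 = 18.2857; share = 0.4354.

share on x_1 = 0.4354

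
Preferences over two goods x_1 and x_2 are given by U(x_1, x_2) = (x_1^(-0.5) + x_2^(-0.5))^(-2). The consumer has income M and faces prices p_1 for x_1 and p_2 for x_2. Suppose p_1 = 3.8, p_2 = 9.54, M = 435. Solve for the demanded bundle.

MRS = MU_x_1/MU_x_2 = (x_2/x_1)^(1.5). Set equal to p_1/p_2.
Solve for the ratio: x_2/x_1 = [p_1/p_2]^(2/3).
Substitute x_2 = (x_2/x_1)·x_1 into the budget: x_1* = M/(p_1 + p_2·(x_2/x_1)).
Numerically x_2/x_1 = 0.541365, so x_1* = 435/(3.8 + 9.54·0.541365) = 48.5241 and x_2* = 0.541365·48.5241 = 26.2692.

x_1* = 48.5241, x_2* = 26.2692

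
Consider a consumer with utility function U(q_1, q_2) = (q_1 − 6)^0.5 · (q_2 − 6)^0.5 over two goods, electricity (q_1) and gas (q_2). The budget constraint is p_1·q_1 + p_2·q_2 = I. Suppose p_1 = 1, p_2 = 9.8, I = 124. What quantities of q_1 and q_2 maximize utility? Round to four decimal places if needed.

q_1* = 35.6, q_2* = 9.0204

After buying the subsistence bundle (6, 6), a share 0.5 of the remaining income goes to q_1: q_1* = 6 + 0.5·(I − 6p_1 − 6p_2)/p_1.
Discretionary income = 124 − 6·1 − 6·9.8 = 59.2; q_1* = 6 + 0.5·59.2/1 = 35.6; q_2* = 6 + 0.5·59.2/9.8 = 9.0204.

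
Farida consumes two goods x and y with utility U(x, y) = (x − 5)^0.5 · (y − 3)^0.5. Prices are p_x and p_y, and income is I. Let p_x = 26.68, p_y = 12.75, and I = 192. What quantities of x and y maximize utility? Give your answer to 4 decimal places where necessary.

After buying the subsistence bundle (5, 3), a share 0.5 of the remaining income goes to x: x* = 5 + 0.5·(I − 5p_x − 3p_y)/p_x.
Discretionary income = 192 − 5·26.68 − 3·12.75 = 20.35; x* = 5 + 0.5·20.35/26.68 = 5.3814; y* = 3 + 0.5·20.35/12.75 = 3.798.

x* = 5.3814, y* = 3.798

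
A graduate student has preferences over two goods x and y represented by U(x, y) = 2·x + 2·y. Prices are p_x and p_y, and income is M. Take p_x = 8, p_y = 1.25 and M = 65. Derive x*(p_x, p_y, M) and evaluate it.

x* = 0

Perfect substitutes: compare marginal utility per dollar. 2/p_x vs 2/p_y → 0.25 vs 1.6.
y gives more utility per dollar, so spend all income on y: y* = M/p_y, x* = 0.
Numerically: x* = 0, y* = 52.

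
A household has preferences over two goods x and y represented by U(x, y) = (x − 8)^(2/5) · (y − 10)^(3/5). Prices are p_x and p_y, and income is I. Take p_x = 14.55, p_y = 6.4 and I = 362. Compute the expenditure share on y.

share on y = 0.4778

Let x' = x−8, y' = y−10. MRS = (2/3)·y'/x' = p_x/p_y.
After buying the subsistence bundle (8, 10), a share 0.4 of the remaining income goes to x: x* = 8 + 0.4·(I − 8p_x − 10p_y)/p_x.
Discretionary income = 362 − 8·14.55 − 10·6.4 = 181.6; x* = 8 + 0.4·181.6/14.55 = 12.9924; y* = 10 + 0.6·181.6/6.4 = 27.025.
Expenditure on y: 6.4·27.025 = 172.96; share = 0.4778.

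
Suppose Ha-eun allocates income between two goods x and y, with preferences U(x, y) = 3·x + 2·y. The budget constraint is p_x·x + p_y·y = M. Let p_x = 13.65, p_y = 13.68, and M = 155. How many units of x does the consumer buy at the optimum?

x* = 11.3553

Linear utility — the consumer picks whichever good has higher MU/price: 3/13.65 = 0.2198 vs 2/13.68 = 0.1462.
x gives more utility per dollar, so spend all income on x: x* = M/p_x, y* = 0.
Numerically: x* = 11.3553, y* = 0.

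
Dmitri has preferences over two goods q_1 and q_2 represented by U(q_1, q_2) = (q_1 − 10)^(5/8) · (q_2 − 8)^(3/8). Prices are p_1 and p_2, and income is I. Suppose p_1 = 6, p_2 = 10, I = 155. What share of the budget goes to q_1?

This is Cobb-Douglas in (q_1−10, q_2−8): tangency gives 0.625·p_2·(q_2−8) = 0.375·p_1·(q_1−10).
Substituting into the budget: q_1* = 10 + 0.625·(I − 10·p_1 − 8·p_2)/p_1, and q_2* = 8 + 0.375·(…)/p_2.
Discretionary income = 155 − 10·6 − 8·10 = 15; q_1* = 10 + 0.625·15/6 = 11.5625; q_2* = 8 + 0.375·15/10 = 8.5625.
Expenditure on q_1: 6·11.5625 = 69.375; share = 0.4476.

share on q_1 = 0.4476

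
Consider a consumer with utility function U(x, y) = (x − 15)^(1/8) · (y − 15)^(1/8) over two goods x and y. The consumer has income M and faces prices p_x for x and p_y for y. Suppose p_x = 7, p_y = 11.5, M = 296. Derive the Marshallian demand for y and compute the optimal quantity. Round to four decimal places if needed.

MRS = (y−15)/(x−15). Tangency with p_x/p_y gives y−15 = (p_x/p_y)·(x−15).
After buying the subsistence bundle (15, 15), a share 0.5 of the remaining income goes to x: x* = 15 + 0.5·(M − 15p_x − 15p_y)/p_x.
Discretionary income = 296 − 15·7 − 15·11.5 = 18.5; y* = 15 + 0.5·18.5/11.5 = 15.8043.

y* = 15.8043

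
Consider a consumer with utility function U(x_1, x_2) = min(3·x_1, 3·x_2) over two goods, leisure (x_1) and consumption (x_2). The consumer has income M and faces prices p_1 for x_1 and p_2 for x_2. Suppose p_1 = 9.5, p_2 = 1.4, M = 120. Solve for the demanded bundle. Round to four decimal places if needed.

Here 3·9.5 + 3·1.4 = 32.7, giving x_1* = 11.0092 and x_2* = 11.0092.

x_1* = 11.0092, x_2* = 11.0092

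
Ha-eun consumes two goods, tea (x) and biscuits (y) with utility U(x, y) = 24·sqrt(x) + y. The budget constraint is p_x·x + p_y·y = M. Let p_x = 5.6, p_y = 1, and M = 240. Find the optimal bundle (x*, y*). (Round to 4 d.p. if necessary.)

Utility is quasi-linear in y; the FOC for x is 12/√x = p_x/p_y.
Solve: √x = 12·p_y/p_x, so x*(p_x,p_y) = (12·p_y/p_x)², and y* = (M − p_x·x*)/p_y.
Plugging in: x* = (12·1/5.6)² = 4.5918, y* = 214.2857.

x* = 4.5918, y* = 214.2857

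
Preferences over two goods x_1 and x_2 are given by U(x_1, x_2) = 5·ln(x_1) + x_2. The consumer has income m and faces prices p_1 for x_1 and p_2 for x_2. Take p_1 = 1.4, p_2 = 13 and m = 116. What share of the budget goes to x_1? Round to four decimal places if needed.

Set MRS = p_1/p_2: (5/x_1)/1 = p_1/p_2.
So x_1*(p_1,p_2) = 5·p_2/p_1, independent of income; and x_2* = (m − 5·p_2)/p_2.
At the given prices: x_1* = 5·13/1.4 = 46.4286, and x_2* = 3.9231.
Expenditure on x_1: 1.4·46.4286 = 65; share = 0.5603.

share on x_1 = 0.5603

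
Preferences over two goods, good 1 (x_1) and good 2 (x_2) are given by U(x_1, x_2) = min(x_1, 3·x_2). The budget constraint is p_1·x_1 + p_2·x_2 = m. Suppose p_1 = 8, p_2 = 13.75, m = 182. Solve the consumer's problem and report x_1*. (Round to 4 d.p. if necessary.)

Demand: x_1*(p_1,p_2,m) = 3·m/(3·p_1 + p_2), x_2* = m/(3·p_1 + p_2).
Here 3·8 + 13.75 = 37.75, giving x_1* = 14.4636.

x_1* = 14.4636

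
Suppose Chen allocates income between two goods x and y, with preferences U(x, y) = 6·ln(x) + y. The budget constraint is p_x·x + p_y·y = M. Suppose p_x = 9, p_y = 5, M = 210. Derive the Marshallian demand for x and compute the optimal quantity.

Set MRS = p_x/p_y: (6/x)/1 = p_x/p_y.
So x*(p_x,p_y) = 6·p_y/p_x, independent of income; and y* = (M − 6·p_y)/p_y.
At the given prices: x* = 6·5/9 = 3.3333.

x* = 3.3333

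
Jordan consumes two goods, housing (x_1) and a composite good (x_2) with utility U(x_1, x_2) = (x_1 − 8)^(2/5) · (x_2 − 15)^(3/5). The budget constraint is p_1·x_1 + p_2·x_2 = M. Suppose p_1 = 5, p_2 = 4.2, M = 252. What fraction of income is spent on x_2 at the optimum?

share on x_2 = 0.6048

Let x_1' = x_1−8, x_2' = x_2−15. MRS = (2/3)·x_2'/x_1' = p_1/p_2.
Substituting into the budget: x_1* = 8 + 0.4·(M − 8·p_1 − 15·p_2)/p_1, and x_2* = 15 + 0.6·(…)/p_2.
Discretionary income = 252 − 8·5 − 15·4.2 = 149; x_1* = 8 + 0.4·149/5 = 19.92; x_2* = 15 + 0.6·149/4.2 = 36.2857.
Expenditure on x_2: 4.2·36.2857 = 152.4; share = 0.6048.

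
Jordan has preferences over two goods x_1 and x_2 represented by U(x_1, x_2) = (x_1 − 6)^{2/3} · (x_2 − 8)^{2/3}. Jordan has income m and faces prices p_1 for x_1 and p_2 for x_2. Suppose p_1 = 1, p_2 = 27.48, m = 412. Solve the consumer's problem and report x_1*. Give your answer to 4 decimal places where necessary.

Let x_1' = x_1−6, x_2' = x_2−8. MRS = x_2'/x_1' = p_1/p_2.
After buying the subsistence bundle (6, 8), a share 0.5 of the remaining income goes to x_1: x_1* = 6 + 0.5·(m − 6p_1 − 8p_2)/p_1.
Discretionary income = 412 − 6·1 − 8·27.48 = 186.16; x_1* = 6 + 0.5·186.16/1 = 99.08.

x_1* = 99.08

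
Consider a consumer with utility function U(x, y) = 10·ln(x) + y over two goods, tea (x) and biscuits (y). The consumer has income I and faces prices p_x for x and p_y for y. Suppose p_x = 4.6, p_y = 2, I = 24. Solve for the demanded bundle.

MU_x = 10/x, MU_y = 1. Tangency: 10/x = p_x/p_y.
So x*(p_x,p_y) = 10·p_y/p_x, independent of income; and y* = (I − 10·p_y)/p_y.
At the given prices: x* = 10·2/4.6 = 4.3478, and y* = 2.

x* = 4.3478, y* = 2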